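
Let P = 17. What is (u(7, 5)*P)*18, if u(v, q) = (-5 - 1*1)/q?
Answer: -1836/5 ≈ -367.20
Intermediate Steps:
u(v, q) = -6/q (u(v, q) = (-5 - 1)/q = -6/q)
(u(7, 5)*P)*18 = (-6/5*17)*18 = (-6*⅕*17)*18 = -6/5*17*18 = -102/5*18 = -1836/5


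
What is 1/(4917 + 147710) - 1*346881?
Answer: -52943406386/152627 ≈ -3.4688e+5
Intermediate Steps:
1/(4917 + 147710) - 1*346881 = 1/152627 - 346881 = -52943406386/152627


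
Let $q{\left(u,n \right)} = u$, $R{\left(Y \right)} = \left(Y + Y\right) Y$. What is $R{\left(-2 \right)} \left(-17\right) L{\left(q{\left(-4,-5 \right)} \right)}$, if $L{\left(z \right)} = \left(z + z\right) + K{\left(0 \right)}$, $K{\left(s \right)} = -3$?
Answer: $1496$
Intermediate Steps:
$R{\left(Y \right)} = 2 Y^{2}$ ($R{\left(Y \right)} = 2 Y Y = 2 Y^{2}$)
$L{\left(z \right)} = -3 + 2 z$ ($L{\left(z \right)} = \left(z + z\right) - 3 = 2 z - 3 = -3 + 2 z$)
$R{\left(-2 \right)} \left(-17\right) L{\left(q{\left(-4,-5 \right)} \right)} = 2 \left(-2\right)^{2} \left(-17\right) \left(-3 + 2 \left(-4\right)\right) = 2 \cdot 4 \left(-17\right) \left(-3 - 8\right) = 8 \left(-17\right) \left(-11\right) = \left(-136\right) \left(-11\right) = 1496$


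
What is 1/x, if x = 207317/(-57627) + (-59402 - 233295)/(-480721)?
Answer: -27702509067/82794385538 ≈ -0.33459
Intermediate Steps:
x = -82794385538/27702509067 (x = 207317*(-1/57627) - 292697*(-1/480721) = -207317/57627 + 292697/480721 = -82794385538/27702509067 ≈ -2.9887)
1/x = 1/(-82794385538/27702509067) = -27702509067/82794385538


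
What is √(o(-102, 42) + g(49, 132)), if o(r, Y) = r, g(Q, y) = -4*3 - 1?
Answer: I*√115 ≈ 10.724*I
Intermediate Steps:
g(Q, y) = -13 (g(Q, y) = -12 - 1 = -13)
√(o(-102, 42) + g(49, 132)) = √(-102 - 13) = √(-115) = I*√115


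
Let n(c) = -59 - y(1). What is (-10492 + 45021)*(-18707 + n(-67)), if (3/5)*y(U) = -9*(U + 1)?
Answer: -646935344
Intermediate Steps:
y(U) = -15 - 15*U (y(U) = 5*(-9*(U + 1))/3 = 5*(-9*(1 + U))/3 = 5*(-9 - 9*U)/3 = -15 - 15*U)
n(c) = -29 (n(c) = -59 - (-15 - 15*1) = -59 - (-15 - 15) = -59 - 1*(-30) = -59 + 30 = -29)
(-10492 + 45021)*(-18707 + n(-67)) = (-10492 + 45021)*(-18707 - 29) = 34529*(-18736) = -646935344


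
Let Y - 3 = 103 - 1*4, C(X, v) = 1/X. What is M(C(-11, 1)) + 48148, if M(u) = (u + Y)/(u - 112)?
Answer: 59365363/1233 ≈ 48147.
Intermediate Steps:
Y = 102 (Y = 3 + (103 - 1*4) = 3 + (103 - 4) = 3 + 99 = 102)
M(u) = (102 + u)/(-112 + u) (M(u) = (u + 102)/(u - 112) = (102 + u)/(-112 + u))
M(C(-11, 1)) + 48148 = (102 + 1/(-11))/(-112 + 1/(-11)) + 48148 = (102 - 1/11)/(-112 - 1/11) + 48148 = (1121/11)/(-1233/11) + 48148 = -11/1233*1121/11 + 48148 = -1121/1233 + 48148 = 59365363/1233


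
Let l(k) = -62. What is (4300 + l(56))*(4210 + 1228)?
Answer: 23046244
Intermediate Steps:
(4300 + l(56))*(4210 + 1228) = (4300 - 62)*(4210 + 1228) = 4238*5438 = 23046244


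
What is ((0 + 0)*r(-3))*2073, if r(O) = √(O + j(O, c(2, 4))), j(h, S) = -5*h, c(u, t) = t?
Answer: 0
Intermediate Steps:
r(O) = 2*√(-O) (r(O) = √(O - 5*O) = √(-4*O) = 2*√(-O))
((0 + 0)*r(-3))*2073 = ((0 + 0)*(2*√(-1*(-3))))*2073 = (0*(2*√3))*2073 = 0*2073 = 0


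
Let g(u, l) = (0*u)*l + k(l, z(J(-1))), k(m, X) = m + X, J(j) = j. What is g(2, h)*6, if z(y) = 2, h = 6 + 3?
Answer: 66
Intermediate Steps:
h = 9
k(m, X) = X + m
g(u, l) = 2 + l (g(u, l) = (0*u)*l + (2 + l) = 0*l + (2 + l) = 0 + (2 + l) = 2 + l)
g(2, h)*6 = (2 + 9)*6 = 11*6 = 66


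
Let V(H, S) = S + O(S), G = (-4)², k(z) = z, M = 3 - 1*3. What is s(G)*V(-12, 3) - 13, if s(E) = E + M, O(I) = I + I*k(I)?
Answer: 227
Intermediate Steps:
M = 0 (M = 3 - 3 = 0)
O(I) = I + I² (O(I) = I + I*I = I + I²)
G = 16
V(H, S) = S + S*(1 + S)
s(E) = E (s(E) = E + 0 = E)
s(G)*V(-12, 3) - 13 = 16*(3*(2 + 3)) - 13 = 16*(3*5) - 13 = 16*15 - 13 = 240 - 13 = 227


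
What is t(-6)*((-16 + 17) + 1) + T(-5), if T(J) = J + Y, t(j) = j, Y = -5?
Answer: -22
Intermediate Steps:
T(J) = -5 + J (T(J) = J - 5 = -5 + J)
t(-6)*((-16 + 17) + 1) + T(-5) = -6*((-16 + 17) + 1) + (-5 - 5) = -6*(1 + 1) - 10 = -6*2 - 10 = -12 - 10 = -22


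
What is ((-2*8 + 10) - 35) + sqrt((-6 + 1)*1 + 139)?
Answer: -41 + sqrt(134) ≈ -29.424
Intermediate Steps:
((-2*8 + 10) - 35) + sqrt((-6 + 1)*1 + 139) = ((-16 + 10) - 35) + sqrt(-5*1 + 139) = (-6 - 35) + sqrt(-5 + 139) = -41 + sqrt(134)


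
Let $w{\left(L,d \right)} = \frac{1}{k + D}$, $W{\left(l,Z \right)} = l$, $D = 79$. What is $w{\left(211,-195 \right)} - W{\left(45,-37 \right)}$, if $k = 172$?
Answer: $- \frac{11294}{251} \approx -44.996$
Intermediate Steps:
$w{\left(L,d \right)} = \frac{1}{251}$ ($w{\left(L,d \right)} = \frac{1}{172 + 79} = \frac{1}{251}$)
$w{\left(211,-195 \right)} - W{\left(45,-37 \right)} = \frac{1}{251} - 45 = - \frac{11294}{251}$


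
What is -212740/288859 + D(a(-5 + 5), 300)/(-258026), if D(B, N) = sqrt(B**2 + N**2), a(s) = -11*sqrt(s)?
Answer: -27489554470/37266566167 ≈ -0.73765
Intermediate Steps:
-212740/288859 + D(a(-5 + 5), 300)/(-258026) = -212740/288859 + sqrt((-11*sqrt(-5 + 5))**2 + 300**2)/(-258026) = -212740*1/288859 + sqrt((-11*sqrt(0))**2 + 90000)*(-1/258026) = -212740/288859 + sqrt((-11*0)**2 + 90000)*(-1/258026) = -212740/288859 + sqrt(0**2 + 90000)*(-1/258026) = -212740/288859 + sqrt(0 + 90000)*(-1/258026) = -212740/288859 + sqrt(90000)*(-1/258026) = -212740/288859 + 300*(-1/258026) = -212740/288859 - 150/129013 = -27489554470/37266566167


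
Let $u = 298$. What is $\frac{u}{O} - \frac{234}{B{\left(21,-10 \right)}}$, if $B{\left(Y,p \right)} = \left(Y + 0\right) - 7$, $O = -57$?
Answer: $- \frac{8755}{399} \approx -21.942$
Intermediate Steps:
$B{\left(Y,p \right)} = -7 + Y$ ($B{\left(Y,p \right)} = Y - 7 = -7 + Y$)
$\frac{u}{O} - \frac{234}{B{\left(21,-10 \right)}} = \frac{298}{-57} - \frac{234}{-7 + 21} = 298 \left(- \frac{1}{57}\right) - \frac{234}{14} = - \frac{298}{57} - \frac{117}{7} = - \frac{8755}{399}$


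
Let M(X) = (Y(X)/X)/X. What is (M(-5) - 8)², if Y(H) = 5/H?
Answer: 40401/625 ≈ 64.642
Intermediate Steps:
M(X) = 5/X³ (M(X) = ((5/X)/X)/X = (5/X²)/X = 5/X³)
(M(-5) - 8)² = (5/(-5)³ - 8)² = (5*(-1/125) - 8)² = (-1/25 - 8)² = (-201/25)² = 40401/625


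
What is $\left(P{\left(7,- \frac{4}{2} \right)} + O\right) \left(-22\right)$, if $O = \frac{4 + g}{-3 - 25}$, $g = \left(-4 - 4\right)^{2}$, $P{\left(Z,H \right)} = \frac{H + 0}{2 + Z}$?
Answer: $\frac{3674}{63} \approx 58.317$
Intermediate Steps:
$P{\left(Z,H \right)} = \frac{H}{2 + Z}$
$g = 64$ ($g = \left(-8\right)^{2} = 64$)
$O = - \frac{17}{7}$ ($O = \frac{4 + 64}{-3 - 25} = \frac{68}{-28} = 68 \left(- \frac{1}{28}\right) = - \frac{17}{7} \approx -2.4286$)
$\left(P{\left(7,- \frac{4}{2} \right)} + O\right) \left(-22\right) = \left(\frac{\left(-4\right) \frac{1}{2}}{2 + 7} - \frac{17}{7}\right) \left(-22\right) = \left(\frac{\left(-4\right) \frac{1}{2}}{9} - \frac{17}{7}\right) \left(-22\right) = \left(\left(-2\right) \frac{1}{9} - \frac{17}{7}\right) \left(-22\right) = \left(- \frac{2}{9} - \frac{17}{7}\right) \left(-22\right) = \left(- \frac{167}{63}\right) \left(-22\right) = \frac{3674}{63}$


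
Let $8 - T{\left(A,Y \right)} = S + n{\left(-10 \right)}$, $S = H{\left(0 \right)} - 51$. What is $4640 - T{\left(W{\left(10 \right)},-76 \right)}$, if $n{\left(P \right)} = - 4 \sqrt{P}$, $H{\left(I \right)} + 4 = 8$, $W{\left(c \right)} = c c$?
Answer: $4585 - 4 i \sqrt{10} \approx 4585.0 - 12.649 i$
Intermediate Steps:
$W{\left(c \right)} = c^{2}$
$H{\left(I \right)} = 4$ ($H{\left(I \right)} = -4 + 8 = 4$)
$S = -47$ ($S = 4 - 51 = -47$)
$T{\left(A,Y \right)} = 55 + 4 i \sqrt{10}$ ($T{\left(A,Y \right)} = 8 - \left(-47 - 4 \sqrt{-10}\right) = 8 - \left(-47 - 4 i \sqrt{10}\right) = 8 + \left(47 + 4 i \sqrt{10}\right) = 55 + 4 i \sqrt{10}$)
$4640 - T{\left(W{\left(10 \right)},-76 \right)} = 4640 - \left(55 + 4 i \sqrt{10}\right) = 4585 - 4 i \sqrt{10}$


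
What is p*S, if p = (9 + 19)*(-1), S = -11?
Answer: 308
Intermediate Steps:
p = -28 (p = 28*(-1) = -28)
p*S = -28*(-11) = 308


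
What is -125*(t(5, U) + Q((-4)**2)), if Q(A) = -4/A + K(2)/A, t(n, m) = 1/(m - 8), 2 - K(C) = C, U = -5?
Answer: 2125/52 ≈ 40.865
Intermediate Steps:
K(C) = 2 - C
t(n, m) = 1/(-8 + m)
Q(A) = -4/A (Q(A) = -4/A + (2 - 1*2)/A = -4/A + (2 - 2)/A = -4/A + 0/A = -4/A + 0 = -4/A)
-125*(t(5, U) + Q((-4)**2)) = -125*(1/(-8 - 5) - 4/((-4)**2)) = -125*(1/(-13) - 4/16) = -125*(-1/13 - 4*1/16) = -125*(-1/13 - 1/4) = -125*(-17/52) = 2125/52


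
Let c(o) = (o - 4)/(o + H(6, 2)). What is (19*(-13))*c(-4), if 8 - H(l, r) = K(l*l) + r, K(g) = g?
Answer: -988/17 ≈ -58.118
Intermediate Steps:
H(l, r) = 8 - r - l² (H(l, r) = 8 - (l*l + r) = 8 - (l² + r) = 8 - (r + l²) = 8 + (-r - l²) = 8 - r - l²)
c(o) = (-4 + o)/(-30 + o) (c(o) = (o - 4)/(o + (8 - 1*2 - 1*6²)) = (-4 + o)/(o + (8 - 2 - 1*36)) = (-4 + o)/(o + (8 - 2 - 36)) = (-4 + o)/(o - 30) = (-4 + o)/(-30 + o))
(19*(-13))*c(-4) = (19*(-13))*((-4 - 4)/(-30 - 4)) = -247*(-8)/(-34) = -(-247)*(-8)/34 = -247*4/17 = -988/17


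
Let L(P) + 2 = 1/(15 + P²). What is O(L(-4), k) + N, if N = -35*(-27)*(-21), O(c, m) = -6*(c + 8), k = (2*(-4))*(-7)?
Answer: -616317/31 ≈ -19881.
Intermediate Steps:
k = 56 (k = -8*(-7) = 56)
L(P) = -2 + 1/(15 + P²)
O(c, m) = -48 - 6*c (O(c, m) = -6*(8 + c) = -48 - 6*c)
N = -19845 (N = 945*(-21) = -19845)
O(L(-4), k) + N = (-48 - 6*(-29 - 2*(-4)²)/(15 + (-4)²)) - 19845 = (-48 - 6*(-29 - 2*16)/(15 + 16)) - 19845 = (-48 - 6*(-29 - 32)/31) - 19845 = (-48 - 6*(-61)/31) - 19845 = (-48 - 6*(-61/31)) - 19845 = (-48 + 366/31) - 19845 = -1122/31 - 19845 = -616317/31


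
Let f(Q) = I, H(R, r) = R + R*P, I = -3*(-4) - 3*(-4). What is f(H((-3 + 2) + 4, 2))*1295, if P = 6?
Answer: 31080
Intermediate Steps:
I = 24 (I = 12 + 12 = 24)
H(R, r) = 7*R (H(R, r) = R + R*6 = R + 6*R = 7*R)
f(Q) = 24
f(H((-3 + 2) + 4, 2))*1295 = 24*1295 = 31080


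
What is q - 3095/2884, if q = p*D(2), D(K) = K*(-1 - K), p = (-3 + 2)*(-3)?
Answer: -55007/2884 ≈ -19.073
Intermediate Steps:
p = 3 (p = -1*(-3) = 3)
q = -18 (q = 3*(-1*2*(1 + 2)) = 3*(-1*2*3) = 3*(-6) = -18)
q - 3095/2884 = -18 - 3095/2884 = -55007/2884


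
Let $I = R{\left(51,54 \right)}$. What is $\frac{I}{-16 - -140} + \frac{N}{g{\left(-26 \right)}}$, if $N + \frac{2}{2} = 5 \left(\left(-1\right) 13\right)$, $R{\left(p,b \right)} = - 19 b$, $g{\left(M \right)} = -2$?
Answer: $\frac{1533}{62} \approx 24.726$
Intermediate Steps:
$N = -66$ ($N = -1 + 5 \left(\left(-1\right) 13\right) = -1 + 5 \left(-13\right) = -1 - 65 = -66$)
$I = -1026$ ($I = \left(-19\right) 54 = -1026$)
$\frac{I}{-16 - -140} + \frac{N}{g{\left(-26 \right)}} = - \frac{1026}{-16 - -140} - \frac{66}{-2} = - \frac{1026}{-16 + 140} - -33 = - \frac{1026}{124} + 33 = \left(-1026\right) \frac{1}{124} + 33 = - \frac{513}{62} + 33 = \frac{1533}{62}$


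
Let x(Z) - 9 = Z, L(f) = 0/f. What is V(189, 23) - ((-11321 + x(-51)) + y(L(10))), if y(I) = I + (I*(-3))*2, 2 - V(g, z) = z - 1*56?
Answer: 11398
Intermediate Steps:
L(f) = 0
V(g, z) = 58 - z (V(g, z) = 2 - (z - 1*56) = 2 - (z - 56) = 2 - (-56 + z) = 2 + (56 - z) = 58 - z)
x(Z) = 9 + Z
y(I) = -5*I (y(I) = I - 3*I*2 = I - 6*I = -5*I)
V(189, 23) - ((-11321 + x(-51)) + y(L(10))) = (58 - 1*23) - ((-11321 + (9 - 51)) - 5*0) = (58 - 23) - ((-11321 - 42) + 0) = 35 - (-11363 + 0) = 35 - 1*(-11363) = 35 + 11363 = 11398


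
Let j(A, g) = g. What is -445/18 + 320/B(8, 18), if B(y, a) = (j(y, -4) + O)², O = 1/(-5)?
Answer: -645/98 ≈ -6.5816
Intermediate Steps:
O = -⅕ ≈ -0.20000
B(y, a) = 441/25 (B(y, a) = (-4 - ⅕)² = (-21/5)² = 441/25)
-445/18 + 320/B(8, 18) = -445/18 + 320/(441/25) = -445*1/18 + 320*(25/441) = -445/18 + 8000/441 = -645/98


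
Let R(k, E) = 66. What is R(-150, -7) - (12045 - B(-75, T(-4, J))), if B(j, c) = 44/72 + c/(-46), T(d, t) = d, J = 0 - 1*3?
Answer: -4959017/414 ≈ -11978.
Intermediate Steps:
J = -3 (J = 0 - 3 = -3)
B(j, c) = 11/18 - c/46 (B(j, c) = 44*(1/72) + c*(-1/46) = 11/18 - c/46)
R(-150, -7) - (12045 - B(-75, T(-4, J))) = 66 - (12045 - (11/18 - 1/46*(-4))) = 66 - (12045 - (11/18 + 2/23)) = 66 - (12045 - 1*289/414) = 66 - (12045 - 289/414) = 66 - 1*4986341/414 = 66 - 4986341/414 = -4959017/414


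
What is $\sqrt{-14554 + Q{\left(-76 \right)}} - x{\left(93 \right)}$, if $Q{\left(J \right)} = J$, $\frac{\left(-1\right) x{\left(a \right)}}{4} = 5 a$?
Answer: $1860 + i \sqrt{14630} \approx 1860.0 + 120.95 i$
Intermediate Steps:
$x{\left(a \right)} = - 20 a$ ($x{\left(a \right)} = - 4 \cdot 5 a = - 20 a$)
$\sqrt{-14554 + Q{\left(-76 \right)}} - x{\left(93 \right)} = \sqrt{-14554 - 76} - \left(-20\right) 93 = \sqrt{-14630} - -1860 = i \sqrt{14630} + 1860 = 1860 + i \sqrt{14630}$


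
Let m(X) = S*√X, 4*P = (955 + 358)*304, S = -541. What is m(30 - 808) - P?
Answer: -99788 - 541*I*√778 ≈ -99788.0 - 15090.0*I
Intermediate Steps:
P = 99788 (P = ((955 + 358)*304)/4 = (1313*304)/4 = (¼)*399152 = 99788)
m(X) = -541*√X
m(30 - 808) - P = -541*√(30 - 808) - 1*99788 = -541*I*√778 - 99788 = -99788 - 541*I*√778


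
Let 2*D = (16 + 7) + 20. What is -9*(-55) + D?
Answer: 1033/2 ≈ 516.50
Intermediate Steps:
D = 43/2 (D = ((16 + 7) + 20)/2 = (23 + 20)/2 = (½)*43 = 43/2 ≈ 21.500)
-9*(-55) + D = -9*(-55) + 43/2 = 495 + 43/2 = 1033/2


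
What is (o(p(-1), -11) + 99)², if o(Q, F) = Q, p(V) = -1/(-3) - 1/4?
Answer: 1413721/144 ≈ 9817.5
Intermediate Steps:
p(V) = 1/12 (p(V) = -1*(-⅓) - 1*¼ = ⅓ - ¼ = 1/12)
(o(p(-1), -11) + 99)² = (1/12 + 99)² = (1189/12)² = 1413721/144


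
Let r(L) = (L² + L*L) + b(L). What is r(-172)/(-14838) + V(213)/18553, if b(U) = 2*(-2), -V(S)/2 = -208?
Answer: -545748542/137644707 ≈ -3.9649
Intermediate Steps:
V(S) = 416 (V(S) = -2*(-208) = 416)
b(U) = -4
r(L) = -4 + 2*L² (r(L) = (L² + L*L) - 4 = (L² + L²) - 4 = 2*L² - 4 = -4 + 2*L²)
r(-172)/(-14838) + V(213)/18553 = (-4 + 2*(-172)²)/(-14838) + 416/18553 = (-4 + 2*29584)*(-1/14838) + 416*(1/18553) = (-4 + 59168)*(-1/14838) + 416/18553 = 59164*(-1/14838) + 416/18553 = -29582/7419 + 416/18553 = -545748542/137644707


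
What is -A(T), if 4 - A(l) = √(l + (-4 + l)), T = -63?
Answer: -4 + I*√130 ≈ -4.0 + 11.402*I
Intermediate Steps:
A(l) = 4 - √(-4 + 2*l) (A(l) = 4 - √(l + (-4 + l)) = 4 - √(-4 + 2*l))
-A(T) = -(4 - √(-4 + 2*(-63))) = -(4 - √(-4 - 126)) = -(4 - √(-130)) = -(4 - I*√130) = -4 + I*√130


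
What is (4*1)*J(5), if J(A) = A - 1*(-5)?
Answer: 40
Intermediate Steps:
J(A) = 5 + A (J(A) = A + 5 = 5 + A)
(4*1)*J(5) = (4*1)*(5 + 5) = 4*10 = 40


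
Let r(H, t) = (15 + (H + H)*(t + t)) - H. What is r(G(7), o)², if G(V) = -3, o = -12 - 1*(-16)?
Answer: 900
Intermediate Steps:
o = 4 (o = -12 + 16 = 4)
r(H, t) = 15 - H + 4*H*t (r(H, t) = (15 + (2*H)*(2*t)) - H = (15 + 4*H*t) - H = 15 - H + 4*H*t)
r(G(7), o)² = (15 - 1*(-3) + 4*(-3)*4)² = (15 + 3 - 48)² = (-30)² = 900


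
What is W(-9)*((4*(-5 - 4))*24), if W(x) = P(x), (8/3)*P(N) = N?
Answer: 2916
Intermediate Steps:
P(N) = 3*N/8
W(x) = 3*x/8
W(-9)*((4*(-5 - 4))*24) = ((3/8)*(-9))*((4*(-5 - 4))*24) = -27*4*(-9)*24/8 = -(-243)*24/2 = -27/8*(-864) = 2916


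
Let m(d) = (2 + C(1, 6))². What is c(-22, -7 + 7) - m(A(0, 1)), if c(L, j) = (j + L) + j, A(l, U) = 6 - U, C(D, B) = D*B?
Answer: -86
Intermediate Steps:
C(D, B) = B*D
c(L, j) = L + 2*j (c(L, j) = (L + j) + j = L + 2*j)
m(d) = 64 (m(d) = (2 + 6*1)² = (2 + 6)² = 8² = 64)
c(-22, -7 + 7) - m(A(0, 1)) = (-22 + 2*(-7 + 7)) - 1*64 = (-22 + 2*0) - 64 = (-22 + 0) - 64 = -22 - 64 = -86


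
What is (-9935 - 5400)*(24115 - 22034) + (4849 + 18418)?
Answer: -31888868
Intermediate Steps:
(-9935 - 5400)*(24115 - 22034) + (4849 + 18418) = -15335*2081 + 23267 = -31912135 + 23267 = -31888868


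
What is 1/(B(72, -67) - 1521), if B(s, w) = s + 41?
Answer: -1/1408 ≈ -0.00071023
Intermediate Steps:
B(s, w) = 41 + s
1/(B(72, -67) - 1521) = 1/((41 + 72) - 1521) = 1/(113 - 1521) = 1/(-1408) = -1/1408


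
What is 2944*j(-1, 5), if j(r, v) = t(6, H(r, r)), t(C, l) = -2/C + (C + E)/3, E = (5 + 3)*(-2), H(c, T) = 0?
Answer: -32384/3 ≈ -10795.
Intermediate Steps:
E = -16 (E = 8*(-2) = -16)
t(C, l) = -16/3 - 2/C + C/3 (t(C, l) = -2/C + (C - 16)/3 = -2/C + (-16 + C)*(1/3) = -2/C + (-16/3 + C/3) = -16/3 - 2/C + C/3)
j(r, v) = -11/3 (j(r, v) = (1/3)*(-6 + 6*(-16 + 6))/6 = (1/3)*(1/6)*(-6 + 6*(-10)) = (1/3)*(1/6)*(-6 - 60) = (1/3)*(1/6)*(-66) = -11/3)
2944*j(-1, 5) = 2944*(-11/3) = -32384/3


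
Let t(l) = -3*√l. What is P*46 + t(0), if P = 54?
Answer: 2484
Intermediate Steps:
P*46 + t(0) = 54*46 - 3*√0 = 2484 - 3*0 = 2484 + 0 = 2484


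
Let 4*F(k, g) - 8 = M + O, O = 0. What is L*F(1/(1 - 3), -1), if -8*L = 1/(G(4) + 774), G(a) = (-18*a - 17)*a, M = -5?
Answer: -3/13376 ≈ -0.00022428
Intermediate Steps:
F(k, g) = ¾ (F(k, g) = 2 + (-5 + 0)/4 = 2 + (¼)*(-5) = 2 - 5/4 = ¾)
G(a) = a*(-17 - 18*a) (G(a) = (-17 - 18*a)*a = a*(-17 - 18*a))
L = -1/3344 (L = -1/(8*(-1*4*(17 + 18*4) + 774)) = -1/(8*(-1*4*(17 + 72) + 774)) = -1/(8*(-1*4*89 + 774)) = -1/(8*(-356 + 774)) = -⅛/418 = -⅛*1/418 = -1/3344 ≈ -0.00029904)
L*F(1/(1 - 3), -1) = -1/3344*¾ = -3/13376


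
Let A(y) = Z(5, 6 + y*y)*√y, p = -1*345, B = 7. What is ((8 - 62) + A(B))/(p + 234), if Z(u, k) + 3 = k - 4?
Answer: 18/37 - 16*√7/37 ≈ -0.65762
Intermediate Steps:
Z(u, k) = -7 + k (Z(u, k) = -3 + (k - 4) = -3 + (-4 + k) = -7 + k)
p = -345
A(y) = √y*(-1 + y²) (A(y) = (-7 + (6 + y*y))*√y = (-7 + (6 + y²))*√y = (-1 + y²)*√y = √y*(-1 + y²))
((8 - 62) + A(B))/(p + 234) = ((8 - 62) + √7*(-1 + 7²))/(-345 + 234) = (-54 + √7*(-1 + 49))/(-111) = (-54 + √7*48)*(-1/111) = (-54 + 48*√7)*(-1/111) = 18/37 - 16*√7/37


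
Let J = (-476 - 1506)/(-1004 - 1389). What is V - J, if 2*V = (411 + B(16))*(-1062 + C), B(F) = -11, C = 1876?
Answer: 389578418/2393 ≈ 1.6280e+5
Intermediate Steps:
J = 1982/2393 (J = -1982/(-2393) = -1982*(-1/2393) = 1982/2393 ≈ 0.82825)
V = 162800 (V = ((411 - 11)*(-1062 + 1876))/2 = (400*814)/2 = (1/2)*325600 = 162800)
V - J = 162800 - 1*1982/2393 = 162800 - 1982/2393 = 389578418/2393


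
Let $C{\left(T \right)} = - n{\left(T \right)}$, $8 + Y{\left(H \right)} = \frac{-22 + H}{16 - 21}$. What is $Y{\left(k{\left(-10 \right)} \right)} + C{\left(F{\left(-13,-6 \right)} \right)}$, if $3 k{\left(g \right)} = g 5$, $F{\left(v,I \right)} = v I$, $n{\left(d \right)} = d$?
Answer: $- \frac{1174}{15} \approx -78.267$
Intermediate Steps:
$F{\left(v,I \right)} = I v$
$k{\left(g \right)} = \frac{5 g}{3}$ ($k{\left(g \right)} = \frac{g 5}{3} = \frac{5 g}{3}$)
$Y{\left(H \right)} = - \frac{18}{5} - \frac{H}{5}$ ($Y{\left(H \right)} = -8 + \frac{-22 + H}{16 - 21} = -8 + \frac{-22 + H}{-5} = -8 + \left(-22 + H\right) \left(- \frac{1}{5}\right) = -8 - \left(- \frac{22}{5} + \frac{H}{5}\right) = - \frac{18}{5} - \frac{H}{5}$)
$C{\left(T \right)} = - T$
$Y{\left(k{\left(-10 \right)} \right)} + C{\left(F{\left(-13,-6 \right)} \right)} = \left(- \frac{18}{5} - \frac{\frac{5}{3} \left(-10\right)}{5}\right) - \left(-6\right) \left(-13\right) = \left(- \frac{18}{5} - - \frac{10}{3}\right) - 78 = \left(- \frac{18}{5} + \frac{10}{3}\right) - 78 = - \frac{4}{15} - 78 = - \frac{1174}{15}$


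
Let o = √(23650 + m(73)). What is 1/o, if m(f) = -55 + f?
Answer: √5917/11834 ≈ 0.0065001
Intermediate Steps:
o = 2*√5917 (o = √(23650 + (-55 + 73)) = √(23650 + 18) = √23668 = 2*√5917 ≈ 153.84)
1/o = 1/(2*√5917) = √5917/11834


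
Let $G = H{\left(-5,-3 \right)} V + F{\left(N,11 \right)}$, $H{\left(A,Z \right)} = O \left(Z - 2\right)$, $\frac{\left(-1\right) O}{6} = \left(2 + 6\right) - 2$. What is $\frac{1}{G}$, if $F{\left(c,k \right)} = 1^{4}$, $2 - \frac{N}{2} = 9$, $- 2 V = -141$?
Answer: $\frac{1}{12691} \approx 7.8796 \cdot 10^{-5}$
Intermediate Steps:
$V = \frac{141}{2}$ ($V = \left(- \frac{1}{2}\right) \left(-141\right) = \frac{141}{2} \approx 70.5$)
$N = -14$ ($N = 4 - 18 = -14$)
$O = -36$ ($O = - 6 \left(\left(2 + 6\right) - 2\right) = - 6 \left(8 - 2\right) = \left(-6\right) 6 = -36$)
$F{\left(c,k \right)} = 1$
$H{\left(A,Z \right)} = 72 - 36 Z$ ($H{\left(A,Z \right)} = - 36 \left(Z - 2\right) = - 36 \left(-2 + Z\right) = 72 - 36 Z$)
$G = 12691$ ($G = \left(72 - -108\right) \frac{141}{2} + 1 = \left(72 + 108\right) \frac{141}{2} + 1 = 180 \cdot \frac{141}{2} + 1 = 12690 + 1 = 12691$)
$\frac{1}{G} = \frac{1}{12691}$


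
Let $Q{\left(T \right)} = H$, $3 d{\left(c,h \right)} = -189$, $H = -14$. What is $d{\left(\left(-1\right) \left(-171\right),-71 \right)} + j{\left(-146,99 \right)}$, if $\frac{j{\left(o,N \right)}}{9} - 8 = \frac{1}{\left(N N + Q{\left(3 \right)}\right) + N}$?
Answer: $\frac{88983}{9886} \approx 9.0009$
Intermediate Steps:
$d{\left(c,h \right)} = -63$ ($d{\left(c,h \right)} = \frac{1}{3} \left(-189\right) = -63$)
$Q{\left(T \right)} = -14$
$j{\left(o,N \right)} = 72 + \frac{9}{-14 + N + N^{2}}$ ($j{\left(o,N \right)} = 72 + \frac{9}{\left(N N - 14\right) + N} = 72 + \frac{9}{\left(N^{2} - 14\right) + N} = 72 + \frac{9}{\left(-14 + N^{2}\right) + N} = 72 + \frac{9}{-14 + N + N^{2}}$)
$d{\left(\left(-1\right) \left(-171\right),-71 \right)} + j{\left(-146,99 \right)} = -63 + \frac{9 \left(-111 + 8 \cdot 99 + 8 \cdot 99^{2}\right)}{-14 + 99 + 99^{2}} = -63 + \frac{9 \left(-111 + 792 + 8 \cdot 9801\right)}{-14 + 99 + 9801} = -63 + \frac{9 \left(-111 + 792 + 78408\right)}{9886} = -63 + 9 \cdot \frac{1}{9886} \cdot 79089 = -63 + \frac{711801}{9886} = \frac{88983}{9886}$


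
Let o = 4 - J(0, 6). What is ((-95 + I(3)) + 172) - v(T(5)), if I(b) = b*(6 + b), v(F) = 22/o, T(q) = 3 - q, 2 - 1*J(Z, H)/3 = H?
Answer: 821/8 ≈ 102.63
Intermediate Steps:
J(Z, H) = 6 - 3*H
o = 16 (o = 4 - (6 - 3*6) = 4 - (6 - 18) = 4 - 1*(-12) = 4 + 12 = 16)
v(F) = 11/8 (v(F) = 22/16 = 22*(1/16) = 11/8)
((-95 + I(3)) + 172) - v(T(5)) = ((-95 + 3*(6 + 3)) + 172) - 1*11/8 = ((-95 + 3*9) + 172) - 11/8 = ((-95 + 27) + 172) - 11/8 = (-68 + 172) - 11/8 = 104 - 11/8 = 821/8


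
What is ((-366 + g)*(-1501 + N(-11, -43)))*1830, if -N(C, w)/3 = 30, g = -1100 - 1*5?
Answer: 4282860630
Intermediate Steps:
g = -1105 (g = -1100 - 5 = -1105)
N(C, w) = -90 (N(C, w) = -3*30 = -90)
((-366 + g)*(-1501 + N(-11, -43)))*1830 = ((-366 - 1105)*(-1501 - 90))*1830 = -1471*(-1591)*1830 = 2340361*1830 = 4282860630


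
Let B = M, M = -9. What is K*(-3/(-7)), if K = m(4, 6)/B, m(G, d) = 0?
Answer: 0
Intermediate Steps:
B = -9
K = 0 (K = 0/(-9) = 0*(-⅑) = 0)
K*(-3/(-7)) = 0*(-3/(-7)) = 0*(-3*(-⅐)) = 0*(3/7) = 0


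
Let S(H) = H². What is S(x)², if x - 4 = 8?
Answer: 20736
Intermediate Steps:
x = 12 (x = 4 + 8 = 12)
S(x)² = (12²)² = 144² = 20736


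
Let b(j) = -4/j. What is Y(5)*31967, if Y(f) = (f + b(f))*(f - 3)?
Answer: 1342614/5 ≈ 2.6852e+5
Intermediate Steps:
Y(f) = (-3 + f)*(f - 4/f) (Y(f) = (f - 4/f)*(f - 3) = (f - 4/f)*(-3 + f) = (-3 + f)*(f - 4/f))
Y(5)*31967 = (-4 + 5² - 3*5 + 12/5)*31967 = (-4 + 25 - 15 + 12*(⅕))*31967 = (-4 + 25 - 15 + 12/5)*31967 = (42/5)*31967 = 1342614/5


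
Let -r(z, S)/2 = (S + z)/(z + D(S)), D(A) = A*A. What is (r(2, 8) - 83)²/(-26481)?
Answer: -7557001/28837809 ≈ -0.26205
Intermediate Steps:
D(A) = A²
r(z, S) = -2*(S + z)/(z + S²)
(r(2, 8) - 83)²/(-26481) = (2*(-1*8 - 1*2)/(2 + 8²) - 83)²/(-26481) = (2*(-8 - 2)/(2 + 64) - 83)²*(-1/26481) = (2*(-10)/66 - 83)²*(-1/26481) = (2*(1/66)*(-10) - 83)²*(-1/26481) = (-10/33 - 83)²*(-1/26481) = (-2749/33)²*(-1/26481) = (7557001/1089)*(-1/26481) = -7557001/28837809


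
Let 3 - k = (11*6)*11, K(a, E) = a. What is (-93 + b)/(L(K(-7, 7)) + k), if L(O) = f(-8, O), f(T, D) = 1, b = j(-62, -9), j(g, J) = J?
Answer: 51/361 ≈ 0.14127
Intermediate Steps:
b = -9
k = -723 (k = 3 - 11*6*11 = 3 - 66*11 = 3 - 1*726 = 3 - 726 = -723)
L(O) = 1
(-93 + b)/(L(K(-7, 7)) + k) = (-93 - 9)/(1 - 723) = -102/(-722) = -102*(-1/722) = 51/361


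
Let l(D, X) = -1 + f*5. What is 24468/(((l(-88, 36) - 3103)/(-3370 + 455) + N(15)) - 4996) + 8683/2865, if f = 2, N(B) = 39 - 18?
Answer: -78448804127/41539723815 ≈ -1.8885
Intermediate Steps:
N(B) = 21
l(D, X) = 9 (l(D, X) = -1 + 2*5 = -1 + 10 = 9)
24468/(((l(-88, 36) - 3103)/(-3370 + 455) + N(15)) - 4996) + 8683/2865 = 24468/(((9 - 3103)/(-3370 + 455) + 21) - 4996) + 8683/2865 = 24468/((-3094/(-2915) + 21) - 4996) + 8683*(1/2865) = 24468/((-3094*(-1/2915) + 21) - 4996) + 8683/2865 = 24468/((3094/2915 + 21) - 4996) + 8683/2865 = 24468/(64309/2915 - 4996) + 8683/2865 = 24468/(-14499031/2915) + 8683/2865 = 24468*(-2915/14499031) + 8683/2865 = -71324220/14499031 + 8683/2865 = -78448804127/41539723815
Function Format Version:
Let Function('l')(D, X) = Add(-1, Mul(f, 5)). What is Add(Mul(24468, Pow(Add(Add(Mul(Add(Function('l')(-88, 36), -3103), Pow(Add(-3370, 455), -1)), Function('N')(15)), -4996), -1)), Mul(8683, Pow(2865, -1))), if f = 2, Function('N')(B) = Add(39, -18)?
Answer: Rational(-78448804127, 41539723815) ≈ -1.8885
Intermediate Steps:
Function('N')(B) = 21
Function('l')(D, X) = 9 (Function('l')(D, X) = Add(-1, Mul(2, 5)) = Add(-1, 10) = 9)
Add(Mul(24468, Pow(Add(Add(Mul(Add(Function('l')(-88, 36), -3103), Pow(Add(-3370, 455), -1)), Function('N')(15)), -4996), -1)), Mul(8683, Pow(2865, -1))) = Add(Mul(24468, Pow(Add(Add(Mul(Add(9, -3103), Pow(Add(-3370, 455), -1)), 21), -4996), -1)), Mul(8683, Pow(2865, -1))) = Add(Mul(24468, Pow(Add(Add(Mul(-3094, Pow(-2915, -1)), 21), -4996), -1)), Mul(8683, Rational(1, 2865))) = Add(Mul(24468, Pow(Add(Add(Mul(-3094, Rational(-1, 2915)), 21), -4996), -1)), Rational(8683, 2865)) = Add(Mul(24468, Pow(Add(Add(Rational(3094, 2915), 21), -4996), -1)), Rational(8683, 2865)) = Add(Mul(24468, Pow(Add(Rational(64309, 2915), -4996), -1)), Rational(8683, 2865)) = Add(Mul(24468, Pow(Rational(-14499031, 2915), -1)), Rational(8683, 2865)) = Add(Mul(24468, Rational(-2915, 14499031)), Rational(8683, 2865)) = Add(Rational(-71324220, 14499031), Rational(8683, 2865)) = Rational(-78448804127, 41539723815)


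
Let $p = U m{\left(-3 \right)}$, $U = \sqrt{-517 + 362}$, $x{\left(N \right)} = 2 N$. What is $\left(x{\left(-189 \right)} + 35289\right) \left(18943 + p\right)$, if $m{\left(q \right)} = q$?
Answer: $661319073 - 104733 i \sqrt{155} \approx 6.6132 \cdot 10^{8} - 1.3039 \cdot 10^{6} i$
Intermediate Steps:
$U = i \sqrt{155}$ ($U = \sqrt{-155} = i \sqrt{155} \approx 12.45 i$)
$p = - 3 i \sqrt{155}$ ($p = i \sqrt{155} \left(-3\right) = - 3 i \sqrt{155} \approx - 37.35 i$)
$\left(x{\left(-189 \right)} + 35289\right) \left(18943 + p\right) = \left(2 \left(-189\right) + 35289\right) \left(18943 - 3 i \sqrt{155}\right) = \left(-378 + 35289\right) \left(18943 - 3 i \sqrt{155}\right) = 34911 \left(18943 - 3 i \sqrt{155}\right) = 661319073 - 104733 i \sqrt{155}$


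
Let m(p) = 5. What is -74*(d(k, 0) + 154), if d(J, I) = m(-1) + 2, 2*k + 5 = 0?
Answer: -11914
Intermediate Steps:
k = -5/2 (k = -5/2 + (½)*0 = -5/2 + 0 = -5/2 ≈ -2.5000)
d(J, I) = 7 (d(J, I) = 5 + 2 = 7)
-74*(d(k, 0) + 154) = -74*(7 + 154) = -74*161 = -11914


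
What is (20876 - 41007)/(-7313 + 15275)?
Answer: -20131/7962 ≈ -2.5284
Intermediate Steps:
(20876 - 41007)/(-7313 + 15275) = -20131/7962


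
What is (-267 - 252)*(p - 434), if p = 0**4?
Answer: 225246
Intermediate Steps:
p = 0
(-267 - 252)*(p - 434) = (-267 - 252)*(0 - 434) = -519*(-434) = 225246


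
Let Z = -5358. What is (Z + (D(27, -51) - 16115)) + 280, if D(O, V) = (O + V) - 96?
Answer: -21313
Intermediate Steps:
D(O, V) = -96 + O + V
(Z + (D(27, -51) - 16115)) + 280 = (-5358 + ((-96 + 27 - 51) - 16115)) + 280 = (-5358 + (-120 - 16115)) + 280 = (-5358 - 16235) + 280 = -21593 + 280 = -21313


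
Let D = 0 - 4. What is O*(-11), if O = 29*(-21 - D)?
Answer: 5423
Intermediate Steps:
D = -4
O = -493 (O = 29*(-21 - 1*(-4)) = 29*(-21 + 4) = 29*(-17) = -493)
O*(-11) = -493*(-11) = 5423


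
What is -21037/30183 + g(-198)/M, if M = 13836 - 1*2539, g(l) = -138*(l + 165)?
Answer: -9109237/30997941 ≈ -0.29387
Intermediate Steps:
g(l) = -22770 - 138*l (g(l) = -138*(165 + l) = -22770 - 138*l)
M = 11297 (M = 13836 - 2539 = 11297)
-21037/30183 + g(-198)/M = -21037/30183 + (-22770 - 138*(-198))/11297 = -21037*1/30183 + (-22770 + 27324)*(1/11297) = -21037/30183 + 4554*(1/11297) = -21037/30183 + 414/1027 = -9109237/30997941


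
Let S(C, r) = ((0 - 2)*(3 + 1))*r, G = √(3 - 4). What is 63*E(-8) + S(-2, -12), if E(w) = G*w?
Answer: 96 - 504*I ≈ 96.0 - 504.0*I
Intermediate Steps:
G = I (G = √(-1) = I ≈ 1.0*I)
E(w) = I*w
S(C, r) = -8*r (S(C, r) = (-2*4)*r = -8*r)
63*E(-8) + S(-2, -12) = 63*(I*(-8)) - 8*(-12) = 63*(-8*I) + 96 = -504*I + 96 = 96 - 504*I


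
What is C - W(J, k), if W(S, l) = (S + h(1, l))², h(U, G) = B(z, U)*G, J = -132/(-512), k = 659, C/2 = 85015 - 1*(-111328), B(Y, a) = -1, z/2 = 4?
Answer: -675926337/16384 ≈ -41255.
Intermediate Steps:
z = 8 (z = 2*4 = 8)
C = 392686 (C = 2*(85015 - 1*(-111328)) = 2*(85015 + 111328) = 2*196343 = 392686)
J = 33/128 (J = -132*(-1/512) = 33/128 ≈ 0.25781)
h(U, G) = -G
W(S, l) = (S - l)²
C - W(J, k) = 392686 - (33/128 - 1*659)² = 392686 - (33/128 - 659)² = 392686 - (-84319/128)² = 392686 - 1*7109693761/16384 = 392686 - 7109693761/16384 = -675926337/16384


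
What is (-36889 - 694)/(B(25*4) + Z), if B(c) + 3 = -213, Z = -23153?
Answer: 37583/23369 ≈ 1.6082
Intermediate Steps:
B(c) = -216 (B(c) = -3 - 213 = -216)
(-36889 - 694)/(B(25*4) + Z) = (-36889 - 694)/(-216 - 23153) = -37583/(-23369) = -37583*(-1/23369) = 37583/23369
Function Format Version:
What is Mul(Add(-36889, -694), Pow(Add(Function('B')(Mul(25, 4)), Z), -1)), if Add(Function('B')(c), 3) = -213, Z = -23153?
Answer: Rational(37583, 23369) ≈ 1.6082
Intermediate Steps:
Function('B')(c) = -216 (Function('B')(c) = Add(-3, -213) = -216)
Mul(Add(-36889, -694), Pow(Add(Function('B')(Mul(25, 4)), Z), -1)) = Mul(Add(-36889, -694), Pow(Add(-216, -23153), -1)) = Mul(-37583, Pow(-23369, -1)) = Mul(-37583, Rational(-1, 23369)) = Rational(37583, 23369)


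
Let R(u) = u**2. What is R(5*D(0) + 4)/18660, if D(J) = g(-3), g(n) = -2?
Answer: 3/1555 ≈ 0.0019293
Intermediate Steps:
D(J) = -2
R(5*D(0) + 4)/18660 = (5*(-2) + 4)**2/18660 = (-10 + 4)**2*(1/18660) = (-6)**2*(1/18660) = 36*(1/18660) = 3/1555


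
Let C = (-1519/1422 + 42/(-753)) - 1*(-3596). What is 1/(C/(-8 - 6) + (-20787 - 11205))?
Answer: -4996908/161144171071 ≈ -3.1009e-5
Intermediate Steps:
C = 1283090335/356922 (C = (-1519*1/1422 + 42*(-1/753)) + 3596 = (-1519/1422 - 14/251) + 3596 = -401177/356922 + 3596 = 1283090335/356922 ≈ 3594.9)
1/(C/(-8 - 6) + (-20787 - 11205)) = 1/(1283090335/(356922*(-8 - 6)) + (-20787 - 11205)) = 1/((1283090335/356922)/(-14) - 31992) = 1/((1283090335/356922)*(-1/14) - 31992) = 1/(-1283090335/4996908 - 31992) = 1/(-161144171071/4996908) = -4996908/161144171071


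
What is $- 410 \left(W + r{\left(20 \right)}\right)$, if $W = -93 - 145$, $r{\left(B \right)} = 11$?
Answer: $93070$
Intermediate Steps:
$W = -238$
$- 410 \left(W + r{\left(20 \right)}\right) = - 410 \left(-238 + 11\right) = \left(-410\right) \left(-227\right) = 93070$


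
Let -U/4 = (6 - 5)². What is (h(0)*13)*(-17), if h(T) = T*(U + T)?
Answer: 0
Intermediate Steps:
U = -4 (U = -4*(6 - 5)² = -4*1² = -4*1 = -4)
h(T) = T*(-4 + T)
(h(0)*13)*(-17) = ((0*(-4 + 0))*13)*(-17) = ((0*(-4))*13)*(-17) = (0*13)*(-17) = 0*(-17) = 0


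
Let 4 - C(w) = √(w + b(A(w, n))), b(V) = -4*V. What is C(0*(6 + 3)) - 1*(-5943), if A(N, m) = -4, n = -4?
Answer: 5943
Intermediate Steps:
C(w) = 4 - √(16 + w) (C(w) = 4 - √(w - 4*(-4)) = 4 - √(w + 16) = 4 - √(16 + w))
C(0*(6 + 3)) - 1*(-5943) = (4 - √(16 + 0*(6 + 3))) - 1*(-5943) = (4 - √(16 + 0*9)) + 5943 = (4 - √(16 + 0)) + 5943 = (4 - √16) + 5943 = (4 - 1*4) + 5943 = (4 - 4) + 5943 = 0 + 5943 = 5943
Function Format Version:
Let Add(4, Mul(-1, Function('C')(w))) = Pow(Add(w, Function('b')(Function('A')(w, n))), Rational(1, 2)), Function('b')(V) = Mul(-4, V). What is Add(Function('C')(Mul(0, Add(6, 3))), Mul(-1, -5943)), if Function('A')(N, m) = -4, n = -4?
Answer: 5943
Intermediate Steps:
Function('C')(w) = Add(4, Mul(-1, Pow(Add(16, w), Rational(1, 2)))) (Function('C')(w) = Add(4, Mul(-1, Pow(Add(w, Mul(-4, -4)), Rational(1, 2)))) = Add(4, Mul(-1, Pow(Add(w, 16), Rational(1, 2)))) = Add(4, Mul(-1, Pow(Add(16, w), Rational(1, 2)))))
Add(Function('C')(Mul(0, Add(6, 3))), Mul(-1, -5943)) = Add(Add(4, Mul(-1, Pow(Add(16, Mul(0, Add(6, 3))), Rational(1, 2)))), Mul(-1, -5943)) = Add(Add(4, Mul(-1, Pow(Add(16, Mul(0, 9)), Rational(1, 2)))), 5943) = Add(Add(4, Mul(-1, Pow(Add(16, 0), Rational(1, 2)))), 5943) = Add(Add(4, Mul(-1, Pow(16, Rational(1, 2)))), 5943) = Add(Add(4, Mul(-1, 4)), 5943) = Add(Add(4, -4), 5943) = Add(0, 5943) = 5943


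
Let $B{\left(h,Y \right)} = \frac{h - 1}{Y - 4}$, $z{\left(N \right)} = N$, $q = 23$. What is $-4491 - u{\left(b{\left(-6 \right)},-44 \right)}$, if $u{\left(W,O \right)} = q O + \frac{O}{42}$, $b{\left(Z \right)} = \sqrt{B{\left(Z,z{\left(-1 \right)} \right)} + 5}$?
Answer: $- \frac{73037}{21} \approx -3478.0$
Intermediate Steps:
$B{\left(h,Y \right)} = \frac{-1 + h}{-4 + Y}$
$b{\left(Z \right)} = \sqrt{\frac{26}{5} - \frac{Z}{5}}$ ($b{\left(Z \right)} = \sqrt{\frac{-1 + Z}{-4 - 1} + 5} = \sqrt{\frac{-1 + Z}{-5} + 5} = \sqrt{- \frac{-1 + Z}{5} + 5} = \sqrt{\left(\frac{1}{5} - \frac{Z}{5}\right) + 5} = \sqrt{\frac{26}{5} - \frac{Z}{5}}$)
$u{\left(W,O \right)} = \frac{967 O}{42}$ ($u{\left(W,O \right)} = 23 O + \frac{O}{42} = \frac{967 O}{42}$)
$-4491 - u{\left(b{\left(-6 \right)},-44 \right)} = -4491 - \frac{967}{42} \left(-44\right) = -4491 - - \frac{21274}{21} = -4491 + \frac{21274}{21} = - \frac{73037}{21}$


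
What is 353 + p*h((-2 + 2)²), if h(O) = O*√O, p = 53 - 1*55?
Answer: 353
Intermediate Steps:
p = -2 (p = 53 - 55 = -2)
h(O) = O^(3/2)
353 + p*h((-2 + 2)²) = 353 - 2*((-2 + 2)²)^(3/2) = 353 - 2*(0²)^(3/2) = 353 - 2*0^(3/2) = 353 - 2*0 = 353 + 0 = 353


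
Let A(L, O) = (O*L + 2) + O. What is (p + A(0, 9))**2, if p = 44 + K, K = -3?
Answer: 2704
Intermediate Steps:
A(L, O) = 2 + O + L*O (A(L, O) = (L*O + 2) + O = (2 + L*O) + O = 2 + O + L*O)
p = 41 (p = 44 - 3 = 41)
(p + A(0, 9))**2 = (41 + (2 + 9 + 0*9))**2 = (41 + (2 + 9 + 0))**2 = (41 + 11)**2 = 52**2 = 2704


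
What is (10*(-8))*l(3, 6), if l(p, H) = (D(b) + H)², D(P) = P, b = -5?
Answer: -80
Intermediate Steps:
l(p, H) = (-5 + H)²
(10*(-8))*l(3, 6) = (10*(-8))*(-5 + 6)² = -80*1² = -80*1 = -80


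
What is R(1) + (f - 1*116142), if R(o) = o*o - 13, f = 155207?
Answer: 39053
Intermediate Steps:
R(o) = -13 + o**2 (R(o) = o**2 - 13 = -13 + o**2)
R(1) + (f - 1*116142) = (-13 + 1**2) + (155207 - 1*116142) = (-13 + 1) + (155207 - 116142) = -12 + 39065 = 39053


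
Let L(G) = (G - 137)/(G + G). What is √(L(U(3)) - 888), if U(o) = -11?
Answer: I*√106634/11 ≈ 29.686*I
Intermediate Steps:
L(G) = (-137 + G)/(2*G) (L(G) = (-137 + G)/((2*G)) = (-137 + G)*(1/(2*G)) = (-137 + G)/(2*G))
√(L(U(3)) - 888) = √((½)*(-137 - 11)/(-11) - 888) = √((½)*(-1/11)*(-148) - 888) = √(74/11 - 888) = √(-9694/11) = I*√106634/11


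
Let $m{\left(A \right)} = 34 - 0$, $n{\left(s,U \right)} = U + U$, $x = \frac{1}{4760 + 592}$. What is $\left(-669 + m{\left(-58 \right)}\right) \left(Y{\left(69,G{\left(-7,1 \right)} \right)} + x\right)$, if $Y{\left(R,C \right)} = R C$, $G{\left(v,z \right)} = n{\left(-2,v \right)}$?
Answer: $\frac{3282969685}{5352} \approx 6.1341 \cdot 10^{5}$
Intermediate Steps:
$x = \frac{1}{5352} \approx 0.00018685$
$n{\left(s,U \right)} = 2 U$
$G{\left(v,z \right)} = 2 v$
$Y{\left(R,C \right)} = C R$
$m{\left(A \right)} = 34$ ($m{\left(A \right)} = 34 + 0 = 34$)
$\left(-669 + m{\left(-58 \right)}\right) \left(Y{\left(69,G{\left(-7,1 \right)} \right)} + x\right) = \left(-669 + 34\right) \left(2 \left(-7\right) 69 + \frac{1}{5352}\right) = - 635 \left(\left(-14\right) 69 + \frac{1}{5352}\right) = - 635 \left(-966 + \frac{1}{5352}\right) = \left(-635\right) \left(- \frac{5170031}{5352}\right) = \frac{3282969685}{5352}$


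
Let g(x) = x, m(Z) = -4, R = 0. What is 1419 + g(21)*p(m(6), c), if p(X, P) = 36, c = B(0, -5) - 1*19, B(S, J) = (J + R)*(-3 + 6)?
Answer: 2175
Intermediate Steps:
B(S, J) = 3*J (B(S, J) = (J + 0)*(-3 + 6) = J*3 = 3*J)
c = -34 (c = 3*(-5) - 1*19 = -15 - 19 = -34)
1419 + g(21)*p(m(6), c) = 1419 + 21*36 = 1419 + 756 = 2175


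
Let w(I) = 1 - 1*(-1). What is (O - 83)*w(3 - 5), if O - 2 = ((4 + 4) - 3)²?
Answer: -112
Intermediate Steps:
O = 27 (O = 2 + ((4 + 4) - 3)² = 2 + (8 - 3)² = 2 + 5² = 2 + 25 = 27)
w(I) = 2 (w(I) = 1 + 1 = 2)
(O - 83)*w(3 - 5) = (27 - 83)*2 = -56*2 = -112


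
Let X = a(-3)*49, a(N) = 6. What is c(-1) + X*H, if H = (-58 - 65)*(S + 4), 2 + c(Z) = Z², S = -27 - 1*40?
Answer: 2278205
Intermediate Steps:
S = -67 (S = -27 - 40 = -67)
c(Z) = -2 + Z²
H = 7749 (H = (-58 - 65)*(-67 + 4) = -123*(-63) = 7749)
X = 294 (X = 6*49 = 294)
c(-1) + X*H = (-2 + (-1)²) + 294*7749 = (-2 + 1) + 2278206 = -1 + 2278206 = 2278205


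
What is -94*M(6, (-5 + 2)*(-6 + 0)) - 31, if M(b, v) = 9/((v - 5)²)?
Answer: -6085/169 ≈ -36.006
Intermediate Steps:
M(b, v) = 9/(-5 + v)² (M(b, v) = 9/((-5 + v)²) = 9/(-5 + v)²)
-94*M(6, (-5 + 2)*(-6 + 0)) - 31 = -846/(-5 + (-5 + 2)*(-6 + 0))² - 31 = -846/(-5 - 3*(-6))² - 31 = -846/(-5 + 18)² - 31 = -846/13² - 31 = -846/169 - 31 = -6085/169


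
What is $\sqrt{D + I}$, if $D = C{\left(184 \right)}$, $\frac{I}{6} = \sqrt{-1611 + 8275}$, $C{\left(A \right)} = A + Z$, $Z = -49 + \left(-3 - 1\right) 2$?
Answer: $\sqrt{127 + 84 \sqrt{34}} \approx 24.835$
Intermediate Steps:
$Z = -57$ ($Z = -49 - 8 = -57$)
$C{\left(A \right)} = -57 + A$ ($C{\left(A \right)} = A - 57 = -57 + A$)
$I = 84 \sqrt{34}$ ($I = 6 \sqrt{-1611 + 8275} = 6 \sqrt{6664} = 6 \cdot 14 \sqrt{34} = 84 \sqrt{34} \approx 489.8$)
$D = 127$ ($D = -57 + 184 = 127$)
$\sqrt{D + I} = \sqrt{127 + 84 \sqrt{34}}$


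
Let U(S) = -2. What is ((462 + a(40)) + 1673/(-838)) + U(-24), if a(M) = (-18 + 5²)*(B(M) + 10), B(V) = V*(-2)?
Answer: -26813/838 ≈ -31.996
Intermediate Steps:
B(V) = -2*V
a(M) = 70 - 14*M (a(M) = (-18 + 5²)*(-2*M + 10) = (-18 + 25)*(10 - 2*M) = 7*(10 - 2*M) = 70 - 14*M)
((462 + a(40)) + 1673/(-838)) + U(-24) = ((462 + (70 - 14*40)) + 1673/(-838)) - 2 = ((462 + (70 - 560)) + 1673*(-1/838)) - 2 = ((462 - 490) - 1673/838) - 2 = (-28 - 1673/838) - 2 = -25137/838 - 2 = -26813/838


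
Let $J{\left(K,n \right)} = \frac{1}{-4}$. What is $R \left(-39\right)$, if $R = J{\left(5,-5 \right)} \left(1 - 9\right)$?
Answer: $-78$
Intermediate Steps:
$J{\left(K,n \right)} = - \frac{1}{4}$
$R = 2$ ($R = - \frac{1 - 9}{4} = \left(- \frac{1}{4}\right) \left(-8\right) = 2$)
$R \left(-39\right) = 2 \left(-39\right) = -78$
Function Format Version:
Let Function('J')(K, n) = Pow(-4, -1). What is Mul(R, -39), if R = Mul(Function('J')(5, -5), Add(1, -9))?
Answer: -78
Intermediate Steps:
Function('J')(K, n) = Rational(-1, 4)
R = 2 (R = Mul(Rational(-1, 4), Add(1, -9)) = Mul(Rational(-1, 4), -8) = 2)
Mul(R, -39) = Mul(2, -39) = -78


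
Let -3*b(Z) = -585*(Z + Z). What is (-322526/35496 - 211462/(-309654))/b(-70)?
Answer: 197361989/641169572400 ≈ 0.00030782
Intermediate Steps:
b(Z) = 390*Z (b(Z) = -(-195)*(Z + Z) = -(-195)*2*Z = -(-390)*Z = 390*Z)
(-322526/35496 - 211462/(-309654))/b(-70) = (-322526/35496 - 211462/(-309654))/((390*(-70))) = (-322526*1/35496 - 211462*(-1/309654))/(-27300) = (-161263/17748 + 105731/154827)*(-1/27300) = -2565705857/305318844*(-1/27300) = 197361989/641169572400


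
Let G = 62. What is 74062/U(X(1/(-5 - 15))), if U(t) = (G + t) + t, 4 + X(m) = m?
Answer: 740620/539 ≈ 1374.1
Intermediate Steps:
X(m) = -4 + m
U(t) = 62 + 2*t (U(t) = (62 + t) + t = 62 + 2*t)
74062/U(X(1/(-5 - 15))) = 74062/(62 + 2*(-4 + 1/(-5 - 15))) = 74062/(62 + 2*(-4 + 1/(-20))) = 74062/(62 + 2*(-4 - 1/20)) = 74062/(62 + 2*(-81/20)) = 74062/(62 - 81/10) = 74062/(539/10) = 74062*(10/539) = 740620/539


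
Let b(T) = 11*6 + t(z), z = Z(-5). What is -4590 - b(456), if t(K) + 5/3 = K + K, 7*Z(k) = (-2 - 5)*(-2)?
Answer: -13975/3 ≈ -4658.3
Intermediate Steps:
Z(k) = 2 (Z(k) = ((-2 - 5)*(-2))/7 = (-7*(-2))/7 = (⅐)*14 = 2)
z = 2
t(K) = -5/3 + 2*K (t(K) = -5/3 + (K + K) = -5/3 + 2*K)
b(T) = 205/3 (b(T) = 11*6 + (-5/3 + 2*2) = 66 + (-5/3 + 4) = 66 + 7/3 = 205/3)
-4590 - b(456) = -4590 - 1*205/3 = -4590 - 205/3 = -13975/3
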